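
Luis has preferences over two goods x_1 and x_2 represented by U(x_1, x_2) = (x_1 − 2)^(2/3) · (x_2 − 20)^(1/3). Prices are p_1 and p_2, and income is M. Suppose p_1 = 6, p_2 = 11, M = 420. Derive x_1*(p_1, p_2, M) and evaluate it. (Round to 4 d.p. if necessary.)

Let x_1' = x_1−2, x_2' = x_2−20. MRS = 2·x_2'/x_1' = p_1/p_2.
After buying the subsistence bundle (2, 20), a share 2/3 of the remaining income goes to x_1: x_1* = 2 + 2/3·(M − 2p_1 − 20p_2)/p_1.
Discretionary income = 420 − 2·6 − 20·11 = 188; x_1* = 2 + 2/3·188/6 = 22.8889.

x_1* = 22.8889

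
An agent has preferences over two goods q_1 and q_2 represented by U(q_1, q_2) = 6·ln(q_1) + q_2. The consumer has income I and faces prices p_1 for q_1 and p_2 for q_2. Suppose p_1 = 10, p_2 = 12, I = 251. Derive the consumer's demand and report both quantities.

q_1* = 7.2, q_2* = 14.9167

MU_q_1 = 6/q_1, MU_q_2 = 1. Tangency: 6/q_1 = p_1/p_2.
So q_1*(p_1,p_2) = 6·p_2/p_1, independent of income; and q_2* = (I − 6·p_2)/p_2.
At the given prices: q_1* = 6·12/10 = 7.2, and q_2* = 14.9167.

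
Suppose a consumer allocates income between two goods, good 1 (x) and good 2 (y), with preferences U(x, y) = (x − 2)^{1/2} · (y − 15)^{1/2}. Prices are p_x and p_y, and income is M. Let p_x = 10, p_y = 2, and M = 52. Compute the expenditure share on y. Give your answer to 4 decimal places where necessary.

MRS = (y−15)/(x−2). Tangency with p_x/p_y gives y−15 = (p_x/p_y)·(x−2).
After buying the subsistence bundle (2, 15), a share 0.5 of the remaining income goes to x: x* = 2 + 0.5·(M − 2p_x − 15p_y)/p_x.
Discretionary income = 52 − 2·10 − 15·2 = 2; x* = 2 + 0.5·2/10 = 2.1; y* = 15 + 0.5·2/2 = 15.5.
Expenditure on y: 2·15.5 = 31; share = 0.5962.

share on y = 0.5962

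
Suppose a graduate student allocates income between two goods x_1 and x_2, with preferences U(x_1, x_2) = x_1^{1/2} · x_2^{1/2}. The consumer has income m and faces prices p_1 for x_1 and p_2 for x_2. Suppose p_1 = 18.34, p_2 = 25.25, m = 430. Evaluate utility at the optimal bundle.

MU_x_1/MU_x_2 = (0.5·x_2)/(0.5·x_1); tangency sets this equal to p_1/p_2.
Rearranging, p_2·x_2 = p_1·x_1. Substituting into the budget gives p_1·x_1·(1 + 1) = m.
Demand: x_1*(p_1,p_2,m) = 0.5·m/p_1 and x_2* = 0.5·m/p_2.
At p_1=18.34, p_2=25.25, m=430: x_1* = 0.5·430/18.34 = 11.723, x_2* = 8.5149.
Utility at the optimum: U(11.723, 8.5149) = 9.991.

V = 9.991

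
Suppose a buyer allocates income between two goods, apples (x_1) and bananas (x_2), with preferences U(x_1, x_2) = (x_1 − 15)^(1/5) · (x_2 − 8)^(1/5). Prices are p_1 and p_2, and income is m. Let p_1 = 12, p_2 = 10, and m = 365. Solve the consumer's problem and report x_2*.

x_2* = 13.25

This is Cobb-Douglas in (x_1−15, x_2−8): tangency gives 0.2·p_2·(x_2−8) = 0.2·p_1·(x_1−15).
Substituting into the budget: x_1* = 15 + 0.5·(m − 15·p_1 − 8·p_2)/p_1, and x_2* = 8 + 0.5·(…)/p_2.
Discretionary income = 365 − 15·12 − 8·10 = 105; x_2* = 8 + 0.5·105/10 = 13.25.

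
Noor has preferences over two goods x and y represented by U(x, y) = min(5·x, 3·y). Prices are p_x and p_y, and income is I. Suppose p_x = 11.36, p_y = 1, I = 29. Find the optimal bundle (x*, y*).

x* = 2.2262, y* = 3.7103

Demand: x*(p_x,p_y,I) = 3·I/(3·p_x + 5·p_y), y* = 5·I/(3·p_x + 5·p_y).
Here 3·11.36 + 5·1 = 39.08, giving x* = 2.2262 and y* = 3.7103.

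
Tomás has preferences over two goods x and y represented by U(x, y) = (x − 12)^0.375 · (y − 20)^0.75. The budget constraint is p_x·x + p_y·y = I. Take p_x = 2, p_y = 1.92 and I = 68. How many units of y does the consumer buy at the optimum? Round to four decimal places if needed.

MRS = (1/2)·(y−20)/(x−12). Tangency with p_x/p_y gives y−20 = 2·(p_x/p_y)·(x−12).
After buying the subsistence bundle (12, 20), a share 1/3 of the remaining income goes to x: x* = 12 + 1/3·(I − 12p_x − 20p_y)/p_x.
Discretionary income = 68 − 12·2 − 20·1.92 = 5.6; y* = 20 + 2/3·5.6/1.92 = 21.9444.

y* = 21.9444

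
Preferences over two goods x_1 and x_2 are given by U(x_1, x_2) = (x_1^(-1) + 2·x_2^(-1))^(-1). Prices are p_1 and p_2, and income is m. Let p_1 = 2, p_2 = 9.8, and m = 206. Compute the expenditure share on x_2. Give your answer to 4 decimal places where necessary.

share on x_2 = 0.7579

MU_x_1 ∝ x_1^(-2), MU_x_2 ∝ 2·x_2^(-2), so MRS = (1/2)·(x_2/x_1)^(2) = p_1/p_2.
Solve for the ratio: x_2/x_1 = [2·p_1/p_2]^(0.5).
With the ratio pinned down, the budget gives x_1* = m/(p_1 + p_2·(x_2/x_1)) and x_2* = (x_2/x_1)·x_1*.
Numerically x_2/x_1 = 0.638877, so x_1* = 206/(2 + 9.8·0.638877) = 24.9365 and x_2* = 0.638877·24.9365 = 15.9313.
Expenditure on x_2: 9.8·15.9313 = 156.127; share = 0.7579.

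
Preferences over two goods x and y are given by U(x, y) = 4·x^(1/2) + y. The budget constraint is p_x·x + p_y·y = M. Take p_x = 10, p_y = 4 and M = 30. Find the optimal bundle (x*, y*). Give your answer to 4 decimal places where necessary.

Utility is quasi-linear in y; the FOC for x is 2/√x = p_x/p_y.
Solve: √x = 2·p_y/p_x, so x*(p_x,p_y) = (2·p_y/p_x)², and y* = (M − p_x·x*)/p_y.
Plugging in: x* = (2·4/10)² = 0.64, y* = 5.9.

x* = 0.64, y* = 5.9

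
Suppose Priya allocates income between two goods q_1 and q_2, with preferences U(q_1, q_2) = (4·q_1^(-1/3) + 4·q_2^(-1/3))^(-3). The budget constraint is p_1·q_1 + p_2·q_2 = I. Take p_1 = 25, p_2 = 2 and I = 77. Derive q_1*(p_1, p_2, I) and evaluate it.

q_1* = 2.0107

From the CES first-order condition, (q_2/q_1)^(4/3) = p_1/p_2.
Solve for the ratio: q_2/q_1 = [p_1/p_2]^(0.75).
With the ratio pinned down, the budget gives q_1* = I/(p_1 + p_2·(q_2/q_1)) and q_2* = (q_2/q_1)·q_1*.
Numerically q_2/q_1 = 6.64787, so q_1* = 77/(25 + 2·6.64787) = 2.0107.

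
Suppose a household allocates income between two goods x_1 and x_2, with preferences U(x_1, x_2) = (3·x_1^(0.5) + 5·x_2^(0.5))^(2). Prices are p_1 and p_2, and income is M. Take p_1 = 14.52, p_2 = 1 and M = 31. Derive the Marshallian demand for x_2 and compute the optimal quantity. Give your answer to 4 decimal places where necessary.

x_2* = 30.25

MRS = MU_x_1/MU_x_2 = (3/5)·(x_2/x_1)^(0.5). Set equal to p_1/p_2.
Solve for the ratio: x_2/x_1 = [(5/3)·p_1/p_2]^(2).
With the ratio pinned down, the budget gives x_1* = M/(p_1 + p_2·(x_2/x_1)) and x_2* = (x_2/x_1)·x_1*.
Numerically x_2/x_1 = 585.64, so x_1* = 31/(14.52 + 1·585.64) = 0.0517 and x_2* = 585.64·0.0517 = 30.25.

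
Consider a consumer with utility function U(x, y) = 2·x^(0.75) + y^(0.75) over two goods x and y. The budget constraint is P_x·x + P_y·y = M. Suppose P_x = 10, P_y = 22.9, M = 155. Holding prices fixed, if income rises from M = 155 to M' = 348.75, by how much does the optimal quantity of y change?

From the CES first-order condition, 2·(y/x)^(0.25) = P_x/P_y.
Hence y/x = ((1/2)·P_x/P_y)^(1/(0.25)), i.e. raised to the 4 power.
Substitute y = (y/x)·x into the budget: x* = M/(P_x + P_y·(y/x)).
Numerically y/x = 0.002273, so x* = 155/(10 + 22.9·0.002273) = 15.4197 and y* = 0.002273·15.4197 = 0.035.
At M' = 348.75: y* = 0.0788. Change: 0.0788 − 0.035 = 0.0438.

Δy* = 0.0438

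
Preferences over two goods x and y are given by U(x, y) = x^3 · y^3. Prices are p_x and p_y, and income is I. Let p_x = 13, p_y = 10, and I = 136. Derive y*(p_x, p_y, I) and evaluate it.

y* = 6.8

Tangency: MRS = y/x = p_x/p_y.
So 3·p_y·y = 3·p_x·x; combined with the budget, a share 0.5 of income goes to x.
Demand: x*(p_x,p_y,I) = 0.5·I/p_x and y* = 0.5·I/p_y.
At p_x=13, p_y=10, I=136: y* = 0.5·136/10 = 6.8.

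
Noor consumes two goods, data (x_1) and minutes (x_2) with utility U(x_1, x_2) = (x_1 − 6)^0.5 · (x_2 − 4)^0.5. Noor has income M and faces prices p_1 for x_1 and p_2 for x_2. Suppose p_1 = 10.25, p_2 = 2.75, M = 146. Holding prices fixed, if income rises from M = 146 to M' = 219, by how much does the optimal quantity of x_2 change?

Δx_2* = 13.2727

This is Cobb-Douglas in (x_1−6, x_2−4): tangency gives 0.5·p_2·(x_2−4) = 0.5·p_1·(x_1−6).
After buying the subsistence bundle (6, 4), a share 0.5 of the remaining income goes to x_1: x_1* = 6 + 0.5·(M − 6p_1 − 4p_2)/p_1.
Discretionary income = 146 − 6·10.25 − 4·2.75 = 73.5; x_2* = 4 + 0.5·73.5/2.75 = 17.3636.
At M' = 219: x_2* = 30.6364. Change: 30.6364 − 17.3636 = 13.2727.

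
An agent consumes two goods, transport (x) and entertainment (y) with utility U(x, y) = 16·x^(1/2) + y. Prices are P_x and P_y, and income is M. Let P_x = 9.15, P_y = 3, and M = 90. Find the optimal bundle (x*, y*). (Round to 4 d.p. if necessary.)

x* = 6.8799, y* = 9.0164

MU_x = 8/√x, MU_y = 1. Tangency: 8/√x = P_x/P_y.
Thus x* = (8·P_y/P_x)² — independent of M — with the rest of income spent on y.
Plugging in: x* = (8·3/9.15)² = 6.8799, y* = 9.0164.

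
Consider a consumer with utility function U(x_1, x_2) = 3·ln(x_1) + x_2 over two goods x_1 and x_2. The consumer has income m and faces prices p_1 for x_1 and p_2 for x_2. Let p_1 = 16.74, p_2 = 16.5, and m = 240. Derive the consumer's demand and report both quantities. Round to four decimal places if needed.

At the given prices: x_1* = 3·16.5/16.74 = 2.957, and x_2* = 11.5455.

x_1* = 2.957, x_2* = 11.5455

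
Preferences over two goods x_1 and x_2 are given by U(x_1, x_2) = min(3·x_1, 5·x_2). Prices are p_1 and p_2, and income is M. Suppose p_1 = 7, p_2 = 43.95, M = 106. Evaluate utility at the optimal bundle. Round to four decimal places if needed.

V = 9.5295

Leontief preferences: the optimum is at the kink where x_1/5 = x_2/3, i.e. x_2 = (3/5)·x_1.
Budget: p_1·x_1 + p_2·(3/5)·x_1 = M, so (5·p_1 + 3·p_2)·x_1 = 5·M.
Demand: x_1*(p_1,p_2,M) = 5·M/(5·p_1 + 3·p_2), x_2* = 3·M/(5·p_1 + 3·p_2).
Here 5·7 + 3·43.95 = 166.85, giving x_1* = 3.1765 and x_2* = 1.9059.
Utility at the optimum: U(3.1765, 1.9059) = 9.5295.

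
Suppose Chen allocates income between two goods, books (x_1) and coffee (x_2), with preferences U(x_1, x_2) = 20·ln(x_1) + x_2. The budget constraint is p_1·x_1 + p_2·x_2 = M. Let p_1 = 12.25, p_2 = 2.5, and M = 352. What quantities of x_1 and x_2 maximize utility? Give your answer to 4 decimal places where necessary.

So x_1*(p_1,p_2) = 20·p_2/p_1, independent of income; and x_2* = (M − 20·p_2)/p_2.
At the given prices: x_1* = 20·2.5/12.25 = 4.0816, and x_2* = 120.8.

x_1* = 4.0816, x_2* = 120.8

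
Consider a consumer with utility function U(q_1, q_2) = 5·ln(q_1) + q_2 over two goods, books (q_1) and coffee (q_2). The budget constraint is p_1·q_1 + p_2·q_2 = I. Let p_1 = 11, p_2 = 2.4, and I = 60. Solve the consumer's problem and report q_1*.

Set MRS = p_1/p_2: (5/q_1)/1 = p_1/p_2.
So q_1*(p_1,p_2) = 5·p_2/p_1, independent of income; and q_2* = (I − 5·p_2)/p_2.
At the given prices: q_1* = 5·2.4/11 = 1.0909.

q_1* = 1.0909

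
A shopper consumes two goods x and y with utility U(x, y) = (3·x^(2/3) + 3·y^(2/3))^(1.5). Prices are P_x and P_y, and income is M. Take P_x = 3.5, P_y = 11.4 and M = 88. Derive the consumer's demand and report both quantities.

x* = 22.977, y* = 0.6649

MU_x ∝ 3·x^(-1/3), MU_y ∝ 3·y^(-1/3), so MRS = (y/x)^(1/3) = P_x/P_y.
Solve for the ratio: y/x = [P_x/P_y]^(3).
Substitute y = (y/x)·x into the budget: x* = M/(P_x + P_y·(y/x)).
Numerically y/x = 0.028939, so x* = 88/(3.5 + 11.4·0.028939) = 22.977 and y* = 0.028939·22.977 = 0.6649.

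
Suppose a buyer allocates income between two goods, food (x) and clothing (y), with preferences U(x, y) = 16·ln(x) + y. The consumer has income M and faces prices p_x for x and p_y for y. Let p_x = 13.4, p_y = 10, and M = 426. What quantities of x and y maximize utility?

Set MRS = p_x/p_y: (16/x)/1 = p_x/p_y.
So x*(p_x,p_y) = 16·p_y/p_x, independent of income; and y* = (M − 16·p_y)/p_y.
At the given prices: x* = 16·10/13.4 = 11.9403, and y* = 26.6.

x* = 11.9403, y* = 26.6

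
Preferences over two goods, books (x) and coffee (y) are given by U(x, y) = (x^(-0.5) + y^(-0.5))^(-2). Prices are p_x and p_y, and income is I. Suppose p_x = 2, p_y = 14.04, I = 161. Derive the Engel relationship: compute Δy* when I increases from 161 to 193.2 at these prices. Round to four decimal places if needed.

MRS = MU_x/MU_y = (y/x)^(1.5). Set equal to p_x/p_y.
Hence y/x = (p_x/p_y)^(1/(1.5)), i.e. raised to the 2/3 power.
Substitute y = (y/x)·x into the budget: x* = I/(p_x + p_y·(y/x)).
Numerically y/x = 0.272757, so x* = 161/(2 + 14.04·0.272757) = 27.6181 and y* = 0.272757·27.6181 = 7.533.
At I' = 193.2: y* = 9.0396. Change: 9.0396 − 7.533 = 1.5066.

Δy* = 1.5066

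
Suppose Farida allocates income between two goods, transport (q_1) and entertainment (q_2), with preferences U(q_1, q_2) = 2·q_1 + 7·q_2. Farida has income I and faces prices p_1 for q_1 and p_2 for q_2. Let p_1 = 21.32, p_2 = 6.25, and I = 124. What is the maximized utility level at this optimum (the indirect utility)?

q_2 gives more utility per dollar, so spend all income on q_2: q_2* = I/p_2, q_1* = 0.
Numerically: q_1* = 0, q_2* = 19.84.
Utility at the optimum: U(0, 19.84) = 138.88.

V = 138.88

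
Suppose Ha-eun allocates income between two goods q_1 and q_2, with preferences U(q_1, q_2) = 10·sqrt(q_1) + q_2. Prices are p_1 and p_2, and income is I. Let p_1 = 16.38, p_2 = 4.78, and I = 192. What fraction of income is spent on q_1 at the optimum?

MU_q_1 = 5/√q_1, MU_q_2 = 1. Tangency: 5/√q_1 = p_1/p_2.
Thus q_1* = (5·p_2/p_1)² — independent of I — with the rest of income spent on q_2.
Plugging in: q_1* = (5·4.78/16.38)² = 2.129, q_2* = 32.8719.
Expenditure on q_1: 16.38·2.129 = 34.8724; share = 0.1816.

share on q_1 = 0.1816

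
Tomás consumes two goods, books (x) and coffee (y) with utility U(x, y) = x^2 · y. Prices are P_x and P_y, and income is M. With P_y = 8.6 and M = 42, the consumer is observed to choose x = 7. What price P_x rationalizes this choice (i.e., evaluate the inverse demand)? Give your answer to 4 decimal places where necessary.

P_x = 4

MU_x/MU_y = (2·y)/(x); tangency sets this equal to P_x/P_y.
Rearranging, P_y·y = (1/2)·P_x·x. Substituting into the budget gives P_x·x·(1 + (1/2)) = M.
Demand: x*(P_x,P_y,M) = 2/3·M/P_x and y* = 1/3·M/P_y.
Set x* = 7 in the demand function and solve for P_x: P_x = 4.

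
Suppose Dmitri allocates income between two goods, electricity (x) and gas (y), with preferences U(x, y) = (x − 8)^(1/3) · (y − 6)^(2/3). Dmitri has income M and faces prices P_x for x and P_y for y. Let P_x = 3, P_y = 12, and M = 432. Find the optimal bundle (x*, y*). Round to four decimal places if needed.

x* = 45.3333, y* = 24.6667

MRS = (1/2)·(y−6)/(x−8). Tangency with P_x/P_y gives y−6 = 2·(P_x/P_y)·(x−8).
After buying the subsistence bundle (8, 6), a share 1/3 of the remaining income goes to x: x* = 8 + 1/3·(M − 8P_x − 6P_y)/P_x.
Discretionary income = 432 − 8·3 − 6·12 = 336; x* = 8 + 1/3·336/3 = 45.3333; y* = 6 + 2/3·336/12 = 24.6667.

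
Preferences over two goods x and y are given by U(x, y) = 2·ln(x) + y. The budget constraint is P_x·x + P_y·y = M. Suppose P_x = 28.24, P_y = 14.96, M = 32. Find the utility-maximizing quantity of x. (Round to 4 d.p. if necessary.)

Set MRS = P_x/P_y: (2/x)/1 = P_x/P_y.
So x*(P_x,P_y) = 2·P_y/P_x, independent of income; and y* = (M − 2·P_y)/P_y.
At the given prices: x* = 2·14.96/28.24 = 1.0595.

x* = 1.0595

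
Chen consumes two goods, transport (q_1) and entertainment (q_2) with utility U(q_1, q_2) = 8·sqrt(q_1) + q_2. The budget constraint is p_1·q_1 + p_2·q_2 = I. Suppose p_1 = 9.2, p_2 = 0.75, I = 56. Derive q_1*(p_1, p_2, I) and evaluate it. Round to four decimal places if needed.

q_1* = 0.1063

Solve: √q_1 = 4·p_2/p_1, so q_1*(p_1,p_2) = (4·p_2/p_1)², and q_2* = (I − p_1·q_1*)/p_2.
Plugging in: q_1* = (4·0.75/9.2)² = 0.1063.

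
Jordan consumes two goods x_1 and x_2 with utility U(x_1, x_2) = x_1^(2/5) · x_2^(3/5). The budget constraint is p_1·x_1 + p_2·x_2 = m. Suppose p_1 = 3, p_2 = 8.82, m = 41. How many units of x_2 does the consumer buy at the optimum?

MU_x_1/MU_x_2 = (0.4·x_2)/(0.6·x_1); tangency sets this equal to p_1/p_2.
So 0.4·p_2·x_2 = 0.6·p_1·x_1; combined with the budget, a share 0.4 of income goes to x_1.
Demand: x_1*(p_1,p_2,m) = 0.4·m/p_1 and x_2* = 0.6·m/p_2.
At p_1=3, p_2=8.82, m=41: x_2* = 0.6·41/8.82 = 2.7891.

x_2* = 2.7891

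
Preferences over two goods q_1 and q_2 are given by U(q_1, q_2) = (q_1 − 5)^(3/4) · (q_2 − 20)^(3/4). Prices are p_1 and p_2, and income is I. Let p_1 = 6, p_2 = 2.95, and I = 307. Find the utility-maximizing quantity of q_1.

q_1* = 23.1667

Let q_1' = q_1−5, q_2' = q_2−20. MRS = q_2'/q_1' = p_1/p_2.
After buying the subsistence bundle (5, 20), a share 0.5 of the remaining income goes to q_1: q_1* = 5 + 0.5·(I − 5p_1 − 20p_2)/p_1.
Discretionary income = 307 − 5·6 − 20·2.95 = 218; q_1* = 5 + 0.5·218/6 = 23.1667.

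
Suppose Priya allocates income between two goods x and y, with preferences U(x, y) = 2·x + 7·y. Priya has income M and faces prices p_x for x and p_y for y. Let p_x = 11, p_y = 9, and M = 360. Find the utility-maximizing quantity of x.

Linear utility — the consumer picks whichever good has higher MU/price: 2/11 = 0.1818 vs 7/9 = 0.7778.
y gives more utility per dollar, so spend all income on y: y* = M/p_y, x* = 0.
Numerically: x* = 0, y* = 40.

x* = 0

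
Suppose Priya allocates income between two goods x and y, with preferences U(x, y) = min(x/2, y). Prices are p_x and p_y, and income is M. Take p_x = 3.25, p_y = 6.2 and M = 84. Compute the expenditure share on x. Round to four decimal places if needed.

share on x = 0.5118

With perfect complements, no substitution: consume in ratio x:y = 2:1.
Budget: p_x·x + p_y·(1/2)·x = M, so (2·p_x + p_y)·x = 2·M.
Demand: x*(p_x,p_y,M) = 2·M/(2·p_x + p_y), y* = M/(2·p_x + p_y).
Here 2·3.25 + 6.2 = 12.7, giving x* = 13.2283 and y* = 6.6142.
Expenditure on x: 3.25·13.2283 = 42.9921; share = 0.5118.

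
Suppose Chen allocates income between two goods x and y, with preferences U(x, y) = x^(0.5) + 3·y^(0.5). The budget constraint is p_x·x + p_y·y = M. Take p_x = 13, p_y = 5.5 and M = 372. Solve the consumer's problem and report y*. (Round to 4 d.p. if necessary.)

y* = 64.5996

From the CES first-order condition, (1/3)·(y/x)^(0.5) = p_x/p_y.
Hence y/x = (3·p_x/p_y)^(1/(0.5)), i.e. raised to the 2 power.
With the ratio pinned down, the budget gives x* = M/(p_x + p_y·(y/x)) and y* = (y/x)·x*.
Numerically y/x = 50.280992, so x* = 372/(13 + 5.5·50.280992) = 1.2848 and y* = 50.280992·1.2848 = 64.5996.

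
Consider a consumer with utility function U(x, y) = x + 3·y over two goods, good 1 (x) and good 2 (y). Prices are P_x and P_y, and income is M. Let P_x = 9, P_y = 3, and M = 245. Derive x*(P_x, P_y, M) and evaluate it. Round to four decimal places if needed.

x* = 0

Linear utility — the consumer picks whichever good has higher MU/price: 1/9 = 0.1111 vs 3/3 = 1.
y gives more utility per dollar, so spend all income on y: y* = M/P_y, x* = 0.
Numerically: x* = 0, y* = 81.6667.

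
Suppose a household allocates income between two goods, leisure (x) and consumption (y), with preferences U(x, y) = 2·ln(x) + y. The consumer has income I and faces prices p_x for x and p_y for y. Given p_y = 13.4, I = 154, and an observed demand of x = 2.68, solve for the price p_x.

MU_x = 2/x, MU_y = 1. Tangency: 2/x = p_x/p_y.
So x*(p_x,p_y) = 2·p_y/p_x, independent of income; and y* = (I − 2·p_y)/p_y.
Set x* = 2.68 in the demand function and solve for p_x: p_x = 10.

p_x = 10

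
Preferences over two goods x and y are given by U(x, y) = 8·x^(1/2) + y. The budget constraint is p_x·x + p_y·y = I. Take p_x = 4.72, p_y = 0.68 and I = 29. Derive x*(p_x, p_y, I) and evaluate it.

Utility is quasi-linear in y; the FOC for x is 4/√x = p_x/p_y.
Solve: √x = 4·p_y/p_x, so x*(p_x,p_y) = (4·p_y/p_x)², and y* = (I − p_x·x*)/p_y.
Plugging in: x* = (4·0.68/4.72)² = 0.3321.

x* = 0.3321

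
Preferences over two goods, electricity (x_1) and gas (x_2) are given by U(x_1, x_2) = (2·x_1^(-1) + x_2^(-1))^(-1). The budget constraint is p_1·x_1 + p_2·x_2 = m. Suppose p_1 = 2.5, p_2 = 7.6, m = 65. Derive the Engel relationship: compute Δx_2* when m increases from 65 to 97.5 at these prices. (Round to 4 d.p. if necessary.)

MRS = MU_x_1/MU_x_2 = 2·(x_2/x_1)^(2). Set equal to p_1/p_2.
Solve for the ratio: x_2/x_1 = [(1/2)·p_1/p_2]^(0.5).
With the ratio pinned down, the budget gives x_1* = m/(p_1 + p_2·(x_2/x_1)) and x_2* = (x_2/x_1)·x_1*.
Numerically x_2/x_1 = 0.405554, so x_1* = 65/(2.5 + 7.6·0.405554) = 11.6441 and x_2* = 0.405554·11.6441 = 4.7223.
At m' = 97.5: x_2* = 7.0835. Change: 7.0835 − 4.7223 = 2.3612.

Δx_2* = 2.3612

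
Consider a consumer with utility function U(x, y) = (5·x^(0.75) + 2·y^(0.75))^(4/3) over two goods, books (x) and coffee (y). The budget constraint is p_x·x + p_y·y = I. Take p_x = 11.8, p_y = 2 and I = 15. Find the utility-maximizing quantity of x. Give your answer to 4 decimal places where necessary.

MU_x ∝ 5·x^(-0.25), MU_y ∝ 2·y^(-0.25), so MRS = (5/2)·(y/x)^(0.25) = p_x/p_y.
Hence y/x = ((2/5)·p_x/p_y)^(1/(0.25)), i.e. raised to the 4 power.
Substitute y = (y/x)·x into the budget: x* = I/(p_x + p_y·(y/x)).
Numerically y/x = 31.020444, so x* = 15/(11.8 + 2·31.020444) = 0.2031.

x* = 0.2031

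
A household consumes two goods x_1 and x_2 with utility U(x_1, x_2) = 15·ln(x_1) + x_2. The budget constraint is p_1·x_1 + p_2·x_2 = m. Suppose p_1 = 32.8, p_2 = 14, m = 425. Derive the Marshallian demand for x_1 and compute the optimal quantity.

At the given prices: x_1* = 15·14/32.8 = 6.4024.

x_1* = 6.4024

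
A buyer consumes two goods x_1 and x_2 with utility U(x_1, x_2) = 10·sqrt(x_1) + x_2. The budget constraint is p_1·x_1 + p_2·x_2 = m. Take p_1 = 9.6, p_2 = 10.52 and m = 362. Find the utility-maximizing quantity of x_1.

Utility is quasi-linear in x_2; the FOC for x_1 is 5/√x_1 = p_1/p_2.
Thus x_1* = (5·p_2/p_1)² — independent of m — with the rest of income spent on x_2.
Plugging in: x_1* = (5·10.52/9.6)² = 30.0213.

x_1* = 30.0213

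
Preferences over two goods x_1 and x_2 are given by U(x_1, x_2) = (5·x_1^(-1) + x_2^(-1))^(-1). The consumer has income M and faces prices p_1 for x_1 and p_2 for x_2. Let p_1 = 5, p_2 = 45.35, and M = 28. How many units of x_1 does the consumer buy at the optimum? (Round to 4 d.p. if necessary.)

With the ratio pinned down, the budget gives x_1* = M/(p_1 + p_2·(x_2/x_1)) and x_2* = (x_2/x_1)·x_1*.
Numerically x_2/x_1 = 0.148495, so x_1* = 28/(5 + 45.35·0.148495) = 2.3862.

x_1* = 2.3862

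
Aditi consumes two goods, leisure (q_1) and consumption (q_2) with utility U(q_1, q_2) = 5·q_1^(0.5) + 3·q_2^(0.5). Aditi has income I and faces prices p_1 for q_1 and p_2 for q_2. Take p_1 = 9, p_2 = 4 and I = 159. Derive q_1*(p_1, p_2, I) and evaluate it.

q_1* = 9.7606

With the ratio pinned down, the budget gives q_1* = I/(p_1 + p_2·(q_2/q_1)) and q_2* = (q_2/q_1)·q_1*.
Numerically q_2/q_1 = 1.8225, so q_1* = 159/(9 + 4·1.8225) = 9.7606.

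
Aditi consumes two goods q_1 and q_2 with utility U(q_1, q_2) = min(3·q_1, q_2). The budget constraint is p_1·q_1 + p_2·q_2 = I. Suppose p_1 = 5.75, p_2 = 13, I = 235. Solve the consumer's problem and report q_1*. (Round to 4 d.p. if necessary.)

Leontief preferences: the optimum is at the kink where q_1/1 = q_2/3, i.e. q_2 = 3·q_1.
Budget: p_1·q_1 + p_2·3·q_1 = I, so (p_1 + 3·p_2)·q_1 = I.
Demand: q_1*(p_1,p_2,I) = I/(p_1 + 3·p_2), q_2* = 3·I/(p_1 + 3·p_2).
Here 5.75 + 3·13 = 44.75, giving q_1* = 5.2514.

q_1* = 5.2514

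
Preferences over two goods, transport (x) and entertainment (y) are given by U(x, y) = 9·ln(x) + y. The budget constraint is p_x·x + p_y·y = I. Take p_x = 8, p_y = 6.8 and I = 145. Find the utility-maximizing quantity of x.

Set MRS = p_x/p_y: (9/x)/1 = p_x/p_y.
So x*(p_x,p_y) = 9·p_y/p_x, independent of income; and y* = (I − 9·p_y)/p_y.
At the given prices: x* = 9·6.8/8 = 7.65.

x* = 7.65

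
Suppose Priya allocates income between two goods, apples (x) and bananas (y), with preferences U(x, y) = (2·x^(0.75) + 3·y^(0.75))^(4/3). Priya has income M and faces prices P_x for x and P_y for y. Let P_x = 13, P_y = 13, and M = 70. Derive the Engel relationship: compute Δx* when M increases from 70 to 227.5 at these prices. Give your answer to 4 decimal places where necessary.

From the CES first-order condition, (2/3)·(y/x)^(0.25) = P_x/P_y.
Solve for the ratio: y/x = [(3/2)·P_x/P_y]^(4).
With the ratio pinned down, the budget gives x* = M/(P_x + P_y·(y/x)) and y* = (y/x)·x*.
Numerically y/x = 5.0625, so x* = 70/(13 + 13·5.0625) = 0.8882.
At M' = 227.5: x* = 2.8866. Change: 2.8866 − 0.8882 = 1.9984.

Δx* = 1.9984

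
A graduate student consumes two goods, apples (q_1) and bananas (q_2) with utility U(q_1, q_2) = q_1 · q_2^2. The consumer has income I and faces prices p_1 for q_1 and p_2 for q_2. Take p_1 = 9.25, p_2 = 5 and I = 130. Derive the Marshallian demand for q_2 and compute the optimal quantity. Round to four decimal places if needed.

q_2* = 17.3333

Demand: q_1*(p_1,p_2,I) = 1/3·I/p_1 and q_2* = 2/3·I/p_2.
At p_1=9.25, p_2=5, I=130: q_2* = 2/3·130/5 = 17.3333.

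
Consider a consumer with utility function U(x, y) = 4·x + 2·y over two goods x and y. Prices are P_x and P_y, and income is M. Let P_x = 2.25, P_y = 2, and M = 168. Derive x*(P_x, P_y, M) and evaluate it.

Numerically: x* = 74.6667, y* = 0.

x* = 74.6667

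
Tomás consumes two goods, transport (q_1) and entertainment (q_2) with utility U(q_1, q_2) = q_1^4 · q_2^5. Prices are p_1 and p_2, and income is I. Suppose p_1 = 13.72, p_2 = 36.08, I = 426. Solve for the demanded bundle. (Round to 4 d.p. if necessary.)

q_1* = 13.7998, q_2* = 6.5595

Tangency: MRS = (4/5)·q_2/q_1 = p_1/p_2.
So 4·p_2·q_2 = 5·p_1·q_1; combined with the budget, a share 4/9 of income goes to q_1.
Demand: q_1*(p_1,p_2,I) = 4/9·I/p_1 and q_2* = 5/9·I/p_2.
At p_1=13.72, p_2=36.08, I=426: q_1* = 4/9·426/13.72 = 13.7998, q_2* = 6.5595.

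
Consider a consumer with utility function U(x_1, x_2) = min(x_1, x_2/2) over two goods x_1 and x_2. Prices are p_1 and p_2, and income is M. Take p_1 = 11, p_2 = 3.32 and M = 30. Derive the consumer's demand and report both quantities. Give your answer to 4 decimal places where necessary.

With perfect complements, no substitution: consume in ratio x_1:x_2 = 1:2.
Budget: p_1·x_1 + p_2·2·x_1 = M, so (p_1 + 2·p_2)·x_1 = M.
Demand: x_1*(p_1,p_2,M) = M/(p_1 + 2·p_2), x_2* = 2·M/(p_1 + 2·p_2).
Here 11 + 2·3.32 = 17.64, giving x_1* = 1.7007 and x_2* = 3.4014.

x_1* = 1.7007, x_2* = 3.4014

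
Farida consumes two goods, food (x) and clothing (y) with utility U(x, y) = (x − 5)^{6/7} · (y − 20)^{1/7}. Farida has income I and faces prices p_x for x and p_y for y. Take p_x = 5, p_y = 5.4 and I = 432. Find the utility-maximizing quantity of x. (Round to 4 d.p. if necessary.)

x* = 56.2571

This is Cobb-Douglas in (x−5, y−20): tangency gives 6/7·p_y·(y−20) = 1/7·p_x·(x−5).
Substituting into the budget: x* = 5 + 6/7·(I − 5·p_x − 20·p_y)/p_x, and y* = 20 + 1/7·(…)/p_y.
Discretionary income = 432 − 5·5 − 20·5.4 = 299; x* = 5 + 6/7·299/5 = 56.2571.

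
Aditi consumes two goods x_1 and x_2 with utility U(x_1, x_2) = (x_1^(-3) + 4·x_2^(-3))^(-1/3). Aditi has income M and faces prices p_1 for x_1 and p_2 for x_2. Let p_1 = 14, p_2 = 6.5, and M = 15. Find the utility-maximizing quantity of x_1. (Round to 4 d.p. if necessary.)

From the CES first-order condition, (1/4)·(x_2/x_1)^(4) = p_1/p_2.
Hence x_2/x_1 = (4·p_1/p_2)^(1/(4)), i.e. raised to the 0.25 power.
With the ratio pinned down, the budget gives x_1* = M/(p_1 + p_2·(x_2/x_1)) and x_2* = (x_2/x_1)·x_1*.
Numerically x_2/x_1 = 1.713242, so x_1* = 15/(14 + 6.5·1.713242) = 0.5968.

x_1* = 0.5968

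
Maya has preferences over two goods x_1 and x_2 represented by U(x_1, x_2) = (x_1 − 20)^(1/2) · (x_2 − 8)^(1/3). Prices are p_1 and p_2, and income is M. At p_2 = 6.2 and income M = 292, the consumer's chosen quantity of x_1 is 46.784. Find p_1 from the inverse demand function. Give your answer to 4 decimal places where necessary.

p_1 = 3.75

MRS = (3/2)·(x_2−8)/(x_1−20). Tangency with p_1/p_2 gives x_2−8 = (2/3)·(p_1/p_2)·(x_1−20).
After buying the subsistence bundle (20, 8), a share 0.6 of the remaining income goes to x_1: x_1* = 20 + 0.6·(M − 20p_1 − 8p_2)/p_1.
Set x_1* = 46.784 in the demand function and solve for p_1: p_1 = 3.75.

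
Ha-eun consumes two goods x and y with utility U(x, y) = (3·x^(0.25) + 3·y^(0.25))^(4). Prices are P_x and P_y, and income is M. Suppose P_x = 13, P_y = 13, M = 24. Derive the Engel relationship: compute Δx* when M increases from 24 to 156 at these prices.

Δx* = 5.0769

From the CES first-order condition, (y/x)^(0.75) = P_x/P_y.
Solve for the ratio: y/x = [P_x/P_y]^(4/3).
With the ratio pinned down, the budget gives x* = M/(P_x + P_y·(y/x)) and y* = (y/x)·x*.
Numerically y/x = 1, so x* = 24/(13 + 13·1) = 0.9231.
At M' = 156: x* = 6. Change: 6 − 0.9231 = 5.0769.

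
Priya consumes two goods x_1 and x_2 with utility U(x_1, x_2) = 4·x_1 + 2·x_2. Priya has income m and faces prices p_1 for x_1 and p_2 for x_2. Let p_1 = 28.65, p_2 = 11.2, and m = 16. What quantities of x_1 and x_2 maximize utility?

Perfect substitutes: compare marginal utility per dollar. 4/p_1 vs 2/p_2 → 0.1396 vs 0.1786.
x_2 gives more utility per dollar, so spend all income on x_2: x_2* = m/p_2, x_1* = 0.
Numerically: x_1* = 0, x_2* = 1.4286.

x_1* = 0, x_2* = 1.4286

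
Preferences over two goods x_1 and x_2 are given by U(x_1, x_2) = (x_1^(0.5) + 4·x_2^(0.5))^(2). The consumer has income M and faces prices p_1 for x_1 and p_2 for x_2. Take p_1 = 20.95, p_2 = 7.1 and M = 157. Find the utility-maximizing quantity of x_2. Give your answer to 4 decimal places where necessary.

x_2* = 21.654

MRS = MU_x_1/MU_x_2 = (1/4)·(x_2/x_1)^(0.5). Set equal to p_1/p_2.
Solve for the ratio: x_2/x_1 = [4·p_1/p_2]^(2).
Substitute x_2 = (x_2/x_1)·x_1 into the budget: x_1* = M/(p_1 + p_2·(x_2/x_1)).
Numerically x_2/x_1 = 139.306487, so x_1* = 157/(20.95 + 7.1·139.306487) = 0.1554 and x_2* = 139.306487·0.1554 = 21.654.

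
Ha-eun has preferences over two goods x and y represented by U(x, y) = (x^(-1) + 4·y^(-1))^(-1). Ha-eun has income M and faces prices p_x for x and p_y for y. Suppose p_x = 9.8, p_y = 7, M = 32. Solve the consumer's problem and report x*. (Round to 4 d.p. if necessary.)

MU_x ∝ x^(-2), MU_y ∝ 4·y^(-2), so MRS = (1/4)·(y/x)^(2) = p_x/p_y.
Hence y/x = (4·p_x/p_y)^(1/(2)), i.e. raised to the 0.5 power.
With the ratio pinned down, the budget gives x* = M/(p_x + p_y·(y/x)) and y* = (y/x)·x*.
Numerically y/x = 2.366432, so x* = 32/(9.8 + 7·2.366432) = 1.2137.

x* = 1.2137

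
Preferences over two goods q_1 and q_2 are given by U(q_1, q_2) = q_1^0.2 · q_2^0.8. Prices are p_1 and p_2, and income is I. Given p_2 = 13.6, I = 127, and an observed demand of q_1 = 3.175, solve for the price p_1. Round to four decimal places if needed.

Tangency: MRS = (1/4)·q_2/q_1 = p_1/p_2.
Rearranging, p_2·q_2 = 4·p_1·q_1. Substituting into the budget gives p_1·q_1·(1 + 4) = I.
Demand: q_1*(p_1,p_2,I) = 0.2·I/p_1 and q_2* = 0.8·I/p_2.
Set q_1* = 3.175 in the demand function and solve for p_1: p_1 = 8.

p_1 = 8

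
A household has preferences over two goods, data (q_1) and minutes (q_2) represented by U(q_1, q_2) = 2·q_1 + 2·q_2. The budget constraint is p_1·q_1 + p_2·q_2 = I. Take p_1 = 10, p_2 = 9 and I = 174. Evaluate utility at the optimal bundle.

Linear utility — the consumer picks whichever good has higher MU/price: 2/10 = 0.2 vs 2/9 = 0.2222.
q_2 gives more utility per dollar, so spend all income on q_2: q_2* = I/p_2, q_1* = 0.
Numerically: q_1* = 0, q_2* = 19.3333.
Utility at the optimum: U(0, 19.3333) = 38.6667.

V = 38.6667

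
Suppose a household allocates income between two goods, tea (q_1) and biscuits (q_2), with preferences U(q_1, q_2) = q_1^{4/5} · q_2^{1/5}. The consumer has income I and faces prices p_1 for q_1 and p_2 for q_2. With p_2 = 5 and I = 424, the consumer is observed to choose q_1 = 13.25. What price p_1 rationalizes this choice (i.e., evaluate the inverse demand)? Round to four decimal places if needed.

MU_q_1/MU_q_2 = (0.8·q_2)/(0.2·q_1); tangency sets this equal to p_1/p_2.
Rearranging, p_2·q_2 = (1/4)·p_1·q_1. Substituting into the budget gives p_1·q_1·(1 + (1/4)) = I.
Demand: q_1*(p_1,p_2,I) = 0.8·I/p_1 and q_2* = 0.2·I/p_2.
Set q_1* = 13.25 in the demand function and solve for p_1: p_1 = 25.6.

p_1 = 25.6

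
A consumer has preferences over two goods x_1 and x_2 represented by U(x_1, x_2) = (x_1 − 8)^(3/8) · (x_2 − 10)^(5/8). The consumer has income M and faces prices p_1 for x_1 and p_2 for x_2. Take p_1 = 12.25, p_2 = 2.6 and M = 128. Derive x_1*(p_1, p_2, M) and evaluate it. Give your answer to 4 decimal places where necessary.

x_1* = 8.1224

MRS = (3/5)·(x_2−10)/(x_1−8). Tangency with p_1/p_2 gives x_2−10 = (5/3)·(p_1/p_2)·(x_1−8).
Substituting into the budget: x_1* = 8 + 0.375·(M − 8·p_1 − 10·p_2)/p_1, and x_2* = 10 + 0.625·(…)/p_2.
Discretionary income = 128 − 8·12.25 − 10·2.6 = 4; x_1* = 8 + 0.375·4/12.25 = 8.1224.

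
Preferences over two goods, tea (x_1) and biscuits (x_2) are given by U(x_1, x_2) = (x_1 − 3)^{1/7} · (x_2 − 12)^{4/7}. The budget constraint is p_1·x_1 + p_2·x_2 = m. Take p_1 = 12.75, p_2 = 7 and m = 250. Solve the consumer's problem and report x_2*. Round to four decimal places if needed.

x_2* = 26.6

This is Cobb-Douglas in (x_1−3, x_2−12): tangency gives 1/7·p_2·(x_2−12) = 4/7·p_1·(x_1−3).
Substituting into the budget: x_1* = 3 + 0.2·(m − 3·p_1 − 12·p_2)/p_1, and x_2* = 12 + 0.8·(…)/p_2.
Discretionary income = 250 − 3·12.75 − 12·7 = 127.75; x_2* = 12 + 0.8·127.75/7 = 26.6.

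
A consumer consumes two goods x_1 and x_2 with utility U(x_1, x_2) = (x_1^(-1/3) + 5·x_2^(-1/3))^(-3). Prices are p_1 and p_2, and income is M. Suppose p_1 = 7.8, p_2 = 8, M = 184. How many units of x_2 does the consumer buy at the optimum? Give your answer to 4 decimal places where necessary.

From the CES first-order condition, (1/5)·(x_2/x_1)^(4/3) = p_1/p_2.
Solve for the ratio: x_2/x_1 = [5·p_1/p_2]^(0.75).
With the ratio pinned down, the budget gives x_1* = M/(p_1 + p_2·(x_2/x_1)) and x_2* = (x_2/x_1)·x_1*.
Numerically x_2/x_1 = 3.280809, so x_1* = 184/(7.8 + 8·3.280809) = 5.4044 and x_2* = 3.280809·5.4044 = 17.7307.

x_2* = 17.7307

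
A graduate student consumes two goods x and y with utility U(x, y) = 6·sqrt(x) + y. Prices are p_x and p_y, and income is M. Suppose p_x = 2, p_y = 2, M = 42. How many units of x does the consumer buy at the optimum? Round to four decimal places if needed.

Set MRS = p_x/p_y: 3·x^(−1/2) = p_x/p_y.
Thus x* = (3·p_y/p_x)² — independent of M — with the rest of income spent on y.
Plugging in: x* = (3·2/2)² = 9.

x* = 9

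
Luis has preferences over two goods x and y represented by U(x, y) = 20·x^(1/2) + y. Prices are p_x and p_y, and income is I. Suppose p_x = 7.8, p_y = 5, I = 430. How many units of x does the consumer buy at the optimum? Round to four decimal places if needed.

Utility is quasi-linear in y; the FOC for x is 10/√x = p_x/p_y.
Solve: √x = 10·p_y/p_x, so x*(p_x,p_y) = (10·p_y/p_x)², and y* = (I − p_x·x*)/p_y.
Plugging in: x* = (10·5/7.8)² = 41.0914.

x* = 41.0914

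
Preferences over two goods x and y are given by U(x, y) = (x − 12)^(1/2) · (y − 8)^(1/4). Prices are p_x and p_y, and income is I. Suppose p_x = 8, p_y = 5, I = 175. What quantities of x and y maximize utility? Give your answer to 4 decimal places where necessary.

x* = 15.25, y* = 10.6

MRS = 2·(y−8)/(x−12). Tangency with p_x/p_y gives y−8 = (1/2)·(p_x/p_y)·(x−12).
Substituting into the budget: x* = 12 + 2/3·(I − 12·p_x − 8·p_y)/p_x, and y* = 8 + 1/3·(…)/p_y.
Discretionary income = 175 − 12·8 − 8·5 = 39; x* = 12 + 2/3·39/8 = 15.25; y* = 8 + 1/3·39/5 = 10.6.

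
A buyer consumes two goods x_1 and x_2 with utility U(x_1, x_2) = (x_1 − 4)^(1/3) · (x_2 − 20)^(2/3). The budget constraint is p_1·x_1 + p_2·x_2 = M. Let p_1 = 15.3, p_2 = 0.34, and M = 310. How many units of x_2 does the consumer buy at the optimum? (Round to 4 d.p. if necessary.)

x_2* = 494.5098

This is Cobb-Douglas in (x_1−4, x_2−20): tangency gives 1/3·p_2·(x_2−20) = 2/3·p_1·(x_1−4).
After buying the subsistence bundle (4, 20), a share 1/3 of the remaining income goes to x_1: x_1* = 4 + 1/3·(M − 4p_1 − 20p_2)/p_1.
Discretionary income = 310 − 4·15.3 − 20·0.34 = 242; x_2* = 20 + 2/3·242/0.34 = 494.5098.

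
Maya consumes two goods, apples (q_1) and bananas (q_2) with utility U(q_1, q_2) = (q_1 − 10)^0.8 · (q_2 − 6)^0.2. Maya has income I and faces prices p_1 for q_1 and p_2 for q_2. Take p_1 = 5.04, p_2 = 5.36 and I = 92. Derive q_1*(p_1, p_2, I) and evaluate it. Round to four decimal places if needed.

q_1* = 11.4984

Let q_1' = q_1−10, q_2' = q_2−6. MRS = 4·q_2'/q_1' = p_1/p_2.
Substituting into the budget: q_1* = 10 + 0.8·(I − 10·p_1 − 6·p_2)/p_1, and q_2* = 6 + 0.2·(…)/p_2.
Discretionary income = 92 − 10·5.04 − 6·5.36 = 9.44; q_1* = 10 + 0.8·9.44/5.04 = 11.4984.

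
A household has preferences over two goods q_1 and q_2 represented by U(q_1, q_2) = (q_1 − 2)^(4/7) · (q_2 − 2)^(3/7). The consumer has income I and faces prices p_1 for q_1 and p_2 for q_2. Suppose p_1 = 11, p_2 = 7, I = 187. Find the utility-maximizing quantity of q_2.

q_2* = 11.2449

This is Cobb-Douglas in (q_1−2, q_2−2): tangency gives 4/7·p_2·(q_2−2) = 3/7·p_1·(q_1−2).
Substituting into the budget: q_1* = 2 + 4/7·(I − 2·p_1 − 2·p_2)/p_1, and q_2* = 2 + 3/7·(…)/p_2.
Discretionary income = 187 − 2·11 − 2·7 = 151; q_2* = 2 + 3/7·151/7 = 11.2449.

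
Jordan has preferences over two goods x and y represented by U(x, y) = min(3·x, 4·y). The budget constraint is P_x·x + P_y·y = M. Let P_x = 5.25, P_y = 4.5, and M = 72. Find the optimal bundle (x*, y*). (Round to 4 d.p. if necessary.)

Here 4·5.25 + 3·4.5 = 34.5, giving x* = 8.3478 and y* = 6.2609.

x* = 8.3478, y* = 6.2609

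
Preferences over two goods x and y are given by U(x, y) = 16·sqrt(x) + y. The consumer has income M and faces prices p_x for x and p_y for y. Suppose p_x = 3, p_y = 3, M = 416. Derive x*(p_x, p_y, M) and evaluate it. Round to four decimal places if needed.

x* = 64

MU_x = 8/√x, MU_y = 1. Tangency: 8/√x = p_x/p_y.
Solve: √x = 8·p_y/p_x, so x*(p_x,p_y) = (8·p_y/p_x)², and y* = (M − p_x·x*)/p_y.
Plugging in: x* = (8·3/3)² = 64.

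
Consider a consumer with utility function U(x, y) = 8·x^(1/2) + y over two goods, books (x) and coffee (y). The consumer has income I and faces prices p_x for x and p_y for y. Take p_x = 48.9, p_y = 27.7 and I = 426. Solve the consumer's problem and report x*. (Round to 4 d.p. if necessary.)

Utility is quasi-linear in y; the FOC for x is 4/√x = p_x/p_y.
Solve: √x = 4·p_y/p_x, so x*(p_x,p_y) = (4·p_y/p_x)², and y* = (I − p_x·x*)/p_y.
Plugging in: x* = (4·27.7/48.9)² = 5.1341.

x* = 5.1341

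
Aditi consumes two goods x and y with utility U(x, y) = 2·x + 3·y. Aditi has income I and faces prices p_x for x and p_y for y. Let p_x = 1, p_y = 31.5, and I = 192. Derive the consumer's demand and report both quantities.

Linear utility — the consumer picks whichever good has higher MU/price: 2/1 = 2 vs 3/31.5 = 0.0952.
x gives more utility per dollar, so spend all income on x: x* = I/p_x, y* = 0.
Numerically: x* = 192, y* = 0.

x* = 192, y* = 0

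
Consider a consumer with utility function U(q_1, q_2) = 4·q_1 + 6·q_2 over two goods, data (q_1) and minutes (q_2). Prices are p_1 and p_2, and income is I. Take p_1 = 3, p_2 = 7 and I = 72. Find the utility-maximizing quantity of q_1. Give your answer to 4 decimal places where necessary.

Linear utility — the consumer picks whichever good has higher MU/price: 4/3 = 1.3333 vs 6/7 = 0.8571.
q_1 gives more utility per dollar, so spend all income on q_1: q_1* = I/p_1, q_2* = 0.
Numerically: q_1* = 24, q_2* = 0.

q_1* = 24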